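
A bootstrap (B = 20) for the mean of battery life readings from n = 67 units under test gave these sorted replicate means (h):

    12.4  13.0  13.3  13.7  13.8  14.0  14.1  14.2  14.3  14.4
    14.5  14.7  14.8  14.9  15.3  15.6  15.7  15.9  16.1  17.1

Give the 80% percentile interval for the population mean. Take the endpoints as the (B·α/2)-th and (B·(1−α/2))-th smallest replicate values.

(13.0, 15.9)

α = 0.20; lower rank = 20 × 0.100 = 2; upper rank = 20 × 0.900 = 18.
The 2nd smallest replicate is 13.0; the 18th is 15.9.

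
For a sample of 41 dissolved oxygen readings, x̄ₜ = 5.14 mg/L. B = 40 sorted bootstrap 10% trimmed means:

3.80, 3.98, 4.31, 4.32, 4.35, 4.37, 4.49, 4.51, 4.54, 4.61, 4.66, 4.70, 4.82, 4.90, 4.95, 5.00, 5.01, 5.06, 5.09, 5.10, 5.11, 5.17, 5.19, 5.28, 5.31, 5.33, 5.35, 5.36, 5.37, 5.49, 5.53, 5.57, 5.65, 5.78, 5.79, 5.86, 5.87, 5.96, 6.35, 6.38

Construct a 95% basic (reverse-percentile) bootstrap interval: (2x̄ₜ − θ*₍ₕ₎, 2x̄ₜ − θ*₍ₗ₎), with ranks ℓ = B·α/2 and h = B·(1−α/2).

(3.93, 6.48)

Percentile endpoints at ranks 1 and 39: θ*₍1₎ = 3.80, θ*₍39₎ = 6.35.
Basic interval reflects these around x̄ₜ:
  lower = 2 × 5.14 − 6.35 = 3.93
  upper = 2 × 5.14 − 3.80 = 6.48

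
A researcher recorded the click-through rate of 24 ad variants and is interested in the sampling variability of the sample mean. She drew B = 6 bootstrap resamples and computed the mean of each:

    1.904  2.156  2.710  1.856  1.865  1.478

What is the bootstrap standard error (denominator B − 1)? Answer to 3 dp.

Bootstrap SE is the standard deviation of the 6 replicate means.
Mean of replicates: (1.904 + 2.156 + 2.710 + 1.856 + 1.865 + 1.478) / 6 = 11.9690 / 6 = 1.9948
Sum of squared deviations: (−0.0908)² + (+0.1612)² + (+0.7152)² + (−0.1388)² + (−0.1298)² + (−0.5168)² = 0.8489
Variance = 0.8489 / 5 = 0.1698
SE* = √0.1698

SE* = 0.412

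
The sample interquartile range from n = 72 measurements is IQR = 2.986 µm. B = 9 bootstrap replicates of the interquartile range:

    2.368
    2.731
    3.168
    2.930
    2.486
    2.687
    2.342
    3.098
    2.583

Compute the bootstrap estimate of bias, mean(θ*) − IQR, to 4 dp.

bias = −0.2757

mean(θ*) = (2.368 + 2.731 + 3.168 + 2.930 + 2.486 + 2.687 + 2.342 + 3.098 + 2.583) / 9 = 2.71033
bias = 2.71033 − 2.986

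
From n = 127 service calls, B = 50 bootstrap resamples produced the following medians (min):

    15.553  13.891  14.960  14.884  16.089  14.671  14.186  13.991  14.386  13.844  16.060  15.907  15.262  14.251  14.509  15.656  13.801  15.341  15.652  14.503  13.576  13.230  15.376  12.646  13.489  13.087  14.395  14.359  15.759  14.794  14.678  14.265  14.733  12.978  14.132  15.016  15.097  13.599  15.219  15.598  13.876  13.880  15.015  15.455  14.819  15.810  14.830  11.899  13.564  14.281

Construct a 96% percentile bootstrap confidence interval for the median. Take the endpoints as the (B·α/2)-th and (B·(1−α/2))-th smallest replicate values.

Sorted replicates: 11.899, 12.646, 12.978, 13.087, 13.230, 13.489, 13.564, 13.576, 13.599, 13.801, 13.844, 13.876, 13.880, 13.891, 13.991, 14.132, 14.186, 14.251, 14.265, 14.281, 14.359, 14.386, 14.395, 14.503, 14.509, 14.671, 14.678, 14.733, 14.794, 14.819, 14.830, 14.884, 14.960, 15.015, 15.016, 15.097, 15.219, 15.262, 15.341, 15.376, 15.455, 15.553, 15.598, 15.652, 15.656, 15.759, 15.810, 15.907, 16.060, 16.089
α = 0.04; lower rank = 50 × 0.020 = 1; upper rank = 50 × 0.980 = 49.
The 1st smallest replicate is 11.899; the 49th is 16.060.

(11.899, 16.060)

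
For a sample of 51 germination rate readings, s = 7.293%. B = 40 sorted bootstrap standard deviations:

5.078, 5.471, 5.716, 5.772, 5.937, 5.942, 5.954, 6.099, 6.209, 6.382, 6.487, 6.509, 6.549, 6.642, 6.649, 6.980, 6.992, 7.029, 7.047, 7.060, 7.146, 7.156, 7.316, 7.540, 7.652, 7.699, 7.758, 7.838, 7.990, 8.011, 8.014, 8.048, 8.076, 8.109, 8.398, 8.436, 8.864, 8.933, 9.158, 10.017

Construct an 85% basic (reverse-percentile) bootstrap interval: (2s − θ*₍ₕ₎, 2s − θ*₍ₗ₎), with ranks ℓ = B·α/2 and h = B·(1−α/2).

Percentile endpoints at ranks 3 and 37: θ*₍3₎ = 5.716, θ*₍37₎ = 8.864.
Basic interval reflects these around s:
  lower = 2 × 7.293 − 8.864 = 5.722
  upper = 2 × 7.293 − 5.716 = 8.870

(5.722, 8.870)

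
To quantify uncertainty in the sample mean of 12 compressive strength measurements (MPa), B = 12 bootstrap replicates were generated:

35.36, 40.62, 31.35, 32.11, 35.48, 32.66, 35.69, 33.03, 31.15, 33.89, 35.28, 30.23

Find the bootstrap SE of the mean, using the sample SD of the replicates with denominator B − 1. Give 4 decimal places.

SE* = 2.8273

Bootstrap SE is the standard deviation of the 12 replicate means.
Mean of replicates: (35.36 + 40.62 + 31.35 + 32.11 + 35.48 + 32.66 + 35.69 + 33.03 + 31.15 + 33.89 + 35.28 + 30.23) / 12 = 406.85000 / 12 = 33.90417
Sum of squared deviations: (+1.45583)² + (+6.71583)² + (−2.55417)² + (−1.79417)² + (+1.57583)² + (−1.24417)² + (+1.78583)² + (−0.87417)² + (−2.75417)² + (−0.01417)² + (+1.37583)² + (−3.67417)² = 87.92729
Variance = 87.92729 / 11 = 7.99339
SE* = √7.99339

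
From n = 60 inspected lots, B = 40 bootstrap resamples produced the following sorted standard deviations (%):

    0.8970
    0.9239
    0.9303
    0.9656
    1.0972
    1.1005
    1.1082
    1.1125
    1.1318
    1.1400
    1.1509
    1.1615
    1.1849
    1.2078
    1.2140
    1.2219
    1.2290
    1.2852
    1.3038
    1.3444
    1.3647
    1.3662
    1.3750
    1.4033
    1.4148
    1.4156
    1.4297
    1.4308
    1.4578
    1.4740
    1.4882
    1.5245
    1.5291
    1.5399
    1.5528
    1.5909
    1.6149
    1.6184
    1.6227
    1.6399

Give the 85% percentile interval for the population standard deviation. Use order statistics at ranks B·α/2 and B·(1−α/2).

α = 0.15; lower rank = 40 × 0.075 = 3; upper rank = 40 × 0.925 = 37.
The 3rd smallest replicate is 0.9303; the 37th is 1.6149.

(0.9303, 1.6149)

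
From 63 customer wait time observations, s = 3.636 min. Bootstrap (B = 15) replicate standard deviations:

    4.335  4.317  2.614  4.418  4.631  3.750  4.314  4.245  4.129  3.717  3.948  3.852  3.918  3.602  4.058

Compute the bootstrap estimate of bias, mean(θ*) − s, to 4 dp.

mean(θ*) = (4.335 + 4.317 + 2.614 + 4.418 + 4.631 + 3.750 + 4.314 + 4.245 + 4.129 + 3.717 + 3.948 + 3.852 + 3.918 + 3.602 + 4.058) / 15 = 3.98987
bias = 3.98987 − 3.636

bias = +0.3539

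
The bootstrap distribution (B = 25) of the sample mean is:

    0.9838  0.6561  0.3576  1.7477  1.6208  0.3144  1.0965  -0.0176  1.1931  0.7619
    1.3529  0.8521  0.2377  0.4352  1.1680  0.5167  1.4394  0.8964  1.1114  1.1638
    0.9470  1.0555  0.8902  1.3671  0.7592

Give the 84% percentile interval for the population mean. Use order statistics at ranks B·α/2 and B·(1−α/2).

(0.2377, 1.4394)

Sorted replicates: -0.0176, 0.2377, 0.3144, 0.3576, 0.4352, 0.5167, 0.6561, 0.7592, 0.7619, 0.8521, 0.8902, 0.8964, 0.9470, 0.9838, 1.0555, 1.0965, 1.1114, 1.1638, 1.1680, 1.1931, 1.3529, 1.3671, 1.4394, 1.6208, 1.7477
α = 0.16; lower rank = 25 × 0.080 = 2; upper rank = 25 × 0.920 = 23.
The 2nd smallest replicate is 0.2377; the 23rd is 1.4394.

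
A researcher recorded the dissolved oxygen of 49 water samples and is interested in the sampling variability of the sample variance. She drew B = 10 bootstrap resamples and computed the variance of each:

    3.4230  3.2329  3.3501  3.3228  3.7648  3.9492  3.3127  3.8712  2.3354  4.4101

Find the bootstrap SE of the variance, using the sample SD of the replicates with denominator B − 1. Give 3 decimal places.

Bootstrap SE is the standard deviation of the 10 replicate variances.
Mean of replicates: (3.4230 + 3.2329 + 3.3501 + 3.3228 + 3.7648 + 3.9492 + 3.3127 + 3.8712 + 2.3354 + 4.4101) / 10 = 34.97220 / 10 = 3.49722
Sum of squared deviations: (−0.07422)² + (−0.26432)² + (−0.14712)² + (−0.17442)² + (+0.26758)² + (+0.45198)² + (−0.18452)² + (+0.37398)² + (−1.16182)² + (+0.91288)² = 2.76041
Variance = 2.76041 / 9 = 0.30671
SE* = √0.30671

SE* = 0.554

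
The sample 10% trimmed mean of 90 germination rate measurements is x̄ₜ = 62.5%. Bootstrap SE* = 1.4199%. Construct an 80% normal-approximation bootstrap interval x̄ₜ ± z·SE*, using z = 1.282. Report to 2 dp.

(60.68, 64.32)

Margin = 1.282 × 1.4199 = 1.820
Interval: 62.5 ± 1.820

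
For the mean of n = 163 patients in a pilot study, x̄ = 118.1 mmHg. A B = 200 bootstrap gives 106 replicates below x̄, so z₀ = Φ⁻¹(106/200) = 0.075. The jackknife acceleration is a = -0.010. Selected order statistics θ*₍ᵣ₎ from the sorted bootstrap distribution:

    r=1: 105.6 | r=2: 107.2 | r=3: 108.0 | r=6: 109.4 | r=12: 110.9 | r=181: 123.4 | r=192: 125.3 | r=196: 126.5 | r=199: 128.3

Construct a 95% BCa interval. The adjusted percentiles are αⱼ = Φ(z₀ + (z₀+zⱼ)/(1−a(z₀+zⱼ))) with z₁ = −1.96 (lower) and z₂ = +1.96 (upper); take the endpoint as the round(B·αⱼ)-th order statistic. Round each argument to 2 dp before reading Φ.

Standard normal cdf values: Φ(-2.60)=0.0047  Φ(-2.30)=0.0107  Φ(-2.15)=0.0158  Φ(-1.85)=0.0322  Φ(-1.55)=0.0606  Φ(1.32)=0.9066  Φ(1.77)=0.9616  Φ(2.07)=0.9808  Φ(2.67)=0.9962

(109.4, 126.5)

Lower: z₀ + z₁ = 0.075 + (-1.960) = -1.885; 1 − a(z₀+z₁) = 1 − (-0.010)(-1.885) = 0.9811; argument = 0.075 + (-1.885)/0.9811 = -1.8462 → -1.85.
α₁ = Φ(-1.85) = 0.0322; rank = round(200 × 0.0322) = 6; θ*₍6₎ = 109.4.
Upper: z₀ + z₂ = 2.035; 1 − a(z₀+z₂) = 1.0204; argument = 2.0694 → 2.07; α₂ = 0.9808; rank = 196; θ*₍196₎ = 126.5.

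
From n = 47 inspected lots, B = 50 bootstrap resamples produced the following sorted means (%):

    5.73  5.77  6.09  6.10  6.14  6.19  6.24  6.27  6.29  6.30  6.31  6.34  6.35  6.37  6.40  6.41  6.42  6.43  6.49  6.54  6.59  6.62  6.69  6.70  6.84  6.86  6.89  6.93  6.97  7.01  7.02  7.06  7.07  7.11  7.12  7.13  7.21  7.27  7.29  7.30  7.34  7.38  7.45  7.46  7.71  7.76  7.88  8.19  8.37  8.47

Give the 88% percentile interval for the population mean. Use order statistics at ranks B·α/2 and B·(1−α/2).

(6.09, 7.88)

α = 0.12; lower rank = 50 × 0.060 = 3; upper rank = 50 × 0.940 = 47.
The 3rd smallest replicate is 6.09; the 47th is 7.88.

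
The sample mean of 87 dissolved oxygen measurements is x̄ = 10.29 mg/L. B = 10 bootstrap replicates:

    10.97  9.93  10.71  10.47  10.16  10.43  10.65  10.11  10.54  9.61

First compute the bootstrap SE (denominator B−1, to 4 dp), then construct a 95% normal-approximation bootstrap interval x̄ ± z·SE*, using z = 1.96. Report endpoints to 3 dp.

(9.496, 11.084)

Mean of replicates = 10.3580; sum of squared deviations = 1.4780; SE* = √(1.4780/9) = 0.4052
Margin = 1.96 × 0.4052 = 0.7942
Interval: 10.29 ± 0.7942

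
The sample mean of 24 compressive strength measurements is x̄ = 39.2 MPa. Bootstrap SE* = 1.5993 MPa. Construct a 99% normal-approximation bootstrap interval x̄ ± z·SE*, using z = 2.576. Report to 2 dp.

Margin = 2.576 × 1.5993 = 4.120
Interval: 39.2 ± 4.120

(35.08, 43.32)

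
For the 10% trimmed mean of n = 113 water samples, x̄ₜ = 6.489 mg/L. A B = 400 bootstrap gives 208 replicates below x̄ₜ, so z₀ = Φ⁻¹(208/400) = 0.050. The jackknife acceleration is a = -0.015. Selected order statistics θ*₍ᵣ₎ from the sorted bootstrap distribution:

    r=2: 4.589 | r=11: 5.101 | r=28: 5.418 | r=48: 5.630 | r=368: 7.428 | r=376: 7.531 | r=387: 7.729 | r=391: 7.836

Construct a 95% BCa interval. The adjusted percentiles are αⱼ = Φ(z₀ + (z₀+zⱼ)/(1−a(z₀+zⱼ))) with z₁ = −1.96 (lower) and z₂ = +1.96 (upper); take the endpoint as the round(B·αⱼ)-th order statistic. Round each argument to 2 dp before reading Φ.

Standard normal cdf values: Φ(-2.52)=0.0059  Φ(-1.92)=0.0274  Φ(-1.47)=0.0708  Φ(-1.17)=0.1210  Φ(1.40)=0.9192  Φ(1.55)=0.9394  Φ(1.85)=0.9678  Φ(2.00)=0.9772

(5.101, 7.836)

Lower: z₀ + z₁ = 0.050 + (-1.960) = -1.910; 1 − a(z₀+z₁) = 1 − (-0.015)(-1.910) = 0.9714; argument = 0.050 + (-1.910)/0.9714 = -1.9163 → -1.92.
α₁ = Φ(-1.92) = 0.0274; rank = round(400 × 0.0274) = 11; θ*₍11₎ = 5.101.
Upper: z₀ + z₂ = 2.010; 1 − a(z₀+z₂) = 1.0301; argument = 2.0012 → 2.00; α₂ = 0.9772; rank = 391; θ*₍391₎ = 7.836.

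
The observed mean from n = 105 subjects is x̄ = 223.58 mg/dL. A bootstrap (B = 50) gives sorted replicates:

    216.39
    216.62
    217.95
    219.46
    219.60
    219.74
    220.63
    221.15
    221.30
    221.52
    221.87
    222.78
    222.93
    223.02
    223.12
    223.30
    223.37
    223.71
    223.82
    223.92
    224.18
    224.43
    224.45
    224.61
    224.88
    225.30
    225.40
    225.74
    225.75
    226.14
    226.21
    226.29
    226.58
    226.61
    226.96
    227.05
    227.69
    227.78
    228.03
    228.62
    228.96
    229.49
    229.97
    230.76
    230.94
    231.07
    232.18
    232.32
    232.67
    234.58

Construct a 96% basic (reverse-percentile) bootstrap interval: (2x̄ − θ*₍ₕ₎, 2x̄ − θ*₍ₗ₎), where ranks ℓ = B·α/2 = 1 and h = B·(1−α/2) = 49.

(214.49, 230.77)

Percentile endpoints at ranks 1 and 49: θ*₍1₎ = 216.39, θ*₍49₎ = 232.67.
Basic interval reflects these around x̄:
  lower = 2 × 223.58 − 232.67 = 214.49
  upper = 2 × 223.58 − 216.39 = 230.77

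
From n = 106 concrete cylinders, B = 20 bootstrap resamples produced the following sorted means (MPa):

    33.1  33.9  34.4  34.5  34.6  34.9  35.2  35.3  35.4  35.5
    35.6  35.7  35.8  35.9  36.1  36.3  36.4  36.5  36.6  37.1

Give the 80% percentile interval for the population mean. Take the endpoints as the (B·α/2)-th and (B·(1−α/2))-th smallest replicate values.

(33.9, 36.5)

α = 0.20; lower rank = 20 × 0.100 = 2; upper rank = 20 × 0.900 = 18.
The 2nd smallest replicate is 33.9; the 18th is 36.5.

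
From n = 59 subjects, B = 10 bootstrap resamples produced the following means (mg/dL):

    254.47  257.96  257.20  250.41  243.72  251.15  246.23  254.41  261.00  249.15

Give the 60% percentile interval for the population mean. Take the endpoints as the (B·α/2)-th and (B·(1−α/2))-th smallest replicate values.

Sorted replicates: 243.72, 246.23, 249.15, 250.41, 251.15, 254.41, 254.47, 257.20, 257.96, 261.00
α = 0.40; lower rank = 10 × 0.200 = 2; upper rank = 10 × 0.800 = 8.
The 2nd smallest replicate is 246.23; the 8th is 257.20.

(246.23, 257.20)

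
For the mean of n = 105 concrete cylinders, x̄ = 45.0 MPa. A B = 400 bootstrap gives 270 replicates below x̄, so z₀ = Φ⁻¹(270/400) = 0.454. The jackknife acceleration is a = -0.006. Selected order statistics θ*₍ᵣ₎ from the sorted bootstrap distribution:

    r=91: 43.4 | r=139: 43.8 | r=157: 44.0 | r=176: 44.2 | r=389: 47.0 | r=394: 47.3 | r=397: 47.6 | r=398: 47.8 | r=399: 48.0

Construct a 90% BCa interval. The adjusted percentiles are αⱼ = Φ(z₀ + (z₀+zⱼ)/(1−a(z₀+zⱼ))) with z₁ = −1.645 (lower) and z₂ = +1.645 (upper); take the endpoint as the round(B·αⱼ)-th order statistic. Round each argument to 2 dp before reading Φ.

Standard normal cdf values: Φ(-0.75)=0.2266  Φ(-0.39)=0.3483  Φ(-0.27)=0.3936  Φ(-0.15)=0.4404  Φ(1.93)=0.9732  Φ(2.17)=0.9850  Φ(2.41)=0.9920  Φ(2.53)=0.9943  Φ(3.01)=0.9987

(43.4, 47.8)

Lower: z₀ + z₁ = 0.454 + (-1.645) = -1.191; 1 − a(z₀+z₁) = 1 − (-0.006)(-1.191) = 0.9929; argument = 0.454 + (-1.191)/0.9929 = -0.7456 → -0.75.
α₁ = Φ(-0.75) = 0.2266; rank = round(400 × 0.2266) = 91; θ*₍91₎ = 43.4.
Upper: z₀ + z₂ = 2.099; 1 − a(z₀+z₂) = 1.0126; argument = 2.5269 → 2.53; α₂ = 0.9943; rank = 398; θ*₍398₎ = 47.8.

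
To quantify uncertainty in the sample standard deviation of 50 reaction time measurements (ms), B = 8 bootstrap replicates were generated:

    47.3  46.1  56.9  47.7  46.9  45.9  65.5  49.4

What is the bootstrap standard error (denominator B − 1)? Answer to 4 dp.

Bootstrap SE is the standard deviation of the 8 replicate standard deviations.
Mean of replicates: (47.3 + 46.1 + 56.9 + 47.7 + 46.9 + 45.9 + 65.5 + 49.4) / 8 = 405.70000 / 8 = 50.71250
Sum of squared deviations: (−3.41250)² + (−4.61250)² + (+6.18750)² + (−3.01250)² + (−3.81250)² + (−4.81250)² + (+14.78750)² + (−1.31250)² = 338.36875
Variance = 338.36875 / 7 = 48.33839
SE* = √48.33839

SE* = 6.9526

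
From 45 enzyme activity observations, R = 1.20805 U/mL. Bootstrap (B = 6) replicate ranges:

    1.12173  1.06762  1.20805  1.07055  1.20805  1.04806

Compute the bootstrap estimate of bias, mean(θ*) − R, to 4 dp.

mean(θ*) = (1.12173 + 1.06762 + 1.20805 + 1.07055 + 1.20805 + 1.04806) / 6 = 1.12068
bias = 1.12068 − 1.20805

bias = −0.0874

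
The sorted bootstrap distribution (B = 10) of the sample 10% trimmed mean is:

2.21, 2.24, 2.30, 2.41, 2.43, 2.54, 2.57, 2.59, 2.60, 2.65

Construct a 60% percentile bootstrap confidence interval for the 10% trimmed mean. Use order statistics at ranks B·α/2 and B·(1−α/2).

α = 0.40; lower rank = 10 × 0.200 = 2; upper rank = 10 × 0.800 = 8.
The 2nd smallest replicate is 2.24; the 8th is 2.59.

(2.24, 2.59)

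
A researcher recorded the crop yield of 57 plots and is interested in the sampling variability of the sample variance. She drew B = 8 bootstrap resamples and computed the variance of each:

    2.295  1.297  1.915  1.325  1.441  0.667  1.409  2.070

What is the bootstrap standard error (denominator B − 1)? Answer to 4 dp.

SE* = 0.5189

Bootstrap SE is the standard deviation of the 8 replicate variances.
Mean of replicates: (2.295 + 1.297 + 1.915 + 1.325 + 1.441 + 0.667 + 1.409 + 2.070) / 8 = 12.41900 / 8 = 1.55238
Sum of squared deviations: (+0.74262)² + (−0.25538)² + (+0.36262)² + (−0.22738)² + (−0.11138)² + (−0.88538)² + (−0.14338)² + (+0.51762)² = 1.88469
Variance = 1.88469 / 7 = 0.26924
SE* = √0.26924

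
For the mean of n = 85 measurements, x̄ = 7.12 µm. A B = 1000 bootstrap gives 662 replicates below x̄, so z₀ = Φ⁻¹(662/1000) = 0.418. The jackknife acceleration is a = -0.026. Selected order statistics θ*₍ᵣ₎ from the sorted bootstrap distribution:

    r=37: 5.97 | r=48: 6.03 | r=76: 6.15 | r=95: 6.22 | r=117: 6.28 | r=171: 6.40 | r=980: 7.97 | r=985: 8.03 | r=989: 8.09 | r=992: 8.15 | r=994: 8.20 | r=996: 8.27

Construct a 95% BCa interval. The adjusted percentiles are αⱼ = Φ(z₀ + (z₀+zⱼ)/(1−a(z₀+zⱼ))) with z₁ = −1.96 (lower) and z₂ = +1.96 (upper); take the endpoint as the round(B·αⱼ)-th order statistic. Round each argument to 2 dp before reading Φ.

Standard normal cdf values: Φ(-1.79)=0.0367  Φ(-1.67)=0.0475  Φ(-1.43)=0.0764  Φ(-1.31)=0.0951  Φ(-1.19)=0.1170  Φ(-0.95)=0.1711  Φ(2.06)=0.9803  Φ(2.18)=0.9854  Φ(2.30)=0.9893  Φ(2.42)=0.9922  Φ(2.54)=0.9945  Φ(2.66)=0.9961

(6.28, 8.27)

Lower: z₀ + z₁ = 0.418 + (-1.960) = -1.542; 1 − a(z₀+z₁) = 1 − (-0.026)(-1.542) = 0.9599; argument = 0.418 + (-1.542)/0.9599 = -1.1884 → -1.19.
α₁ = Φ(-1.19) = 0.1170; rank = round(1000 × 0.1170) = 117; θ*₍117₎ = 6.28.
Upper: z₀ + z₂ = 2.378; 1 − a(z₀+z₂) = 1.0618; argument = 2.6575 → 2.66; α₂ = 0.9961; rank = 996; θ*₍996₎ = 8.27.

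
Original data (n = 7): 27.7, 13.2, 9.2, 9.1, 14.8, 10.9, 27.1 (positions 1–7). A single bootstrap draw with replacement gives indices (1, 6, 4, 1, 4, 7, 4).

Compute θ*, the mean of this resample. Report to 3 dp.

Resample values: 27.7, 10.9, 9.1, 27.7, 9.1, 27.1, 9.1.
Mean = (27.7 + 10.9 + 9.1 + 27.7 + 9.1 + 27.1 + 9.1) / 7 = 120.70 / 7 = 17.243

θ* = 17.243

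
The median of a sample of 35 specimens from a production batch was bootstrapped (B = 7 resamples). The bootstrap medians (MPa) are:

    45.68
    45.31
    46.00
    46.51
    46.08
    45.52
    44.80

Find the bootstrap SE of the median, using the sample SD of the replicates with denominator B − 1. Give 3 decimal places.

SE* = 0.561

Bootstrap SE is the standard deviation of the 7 replicate medians.
Mean of replicates: (45.68 + 45.31 + 46.00 + 46.51 + 46.08 + 45.52 + 44.80) / 7 = 319.9000 / 7 = 45.7000
Sum of squared deviations: (−0.0200)² + (−0.3900)² + (+0.3000)² + (+0.8100)² + (+0.3800)² + (−0.1800)² + (−0.9000)² = 1.8854
Variance = 1.8854 / 6 = 0.3142
SE* = √0.3142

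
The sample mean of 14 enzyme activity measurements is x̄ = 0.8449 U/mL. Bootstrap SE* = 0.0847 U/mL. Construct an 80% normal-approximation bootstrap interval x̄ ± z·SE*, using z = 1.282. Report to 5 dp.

(0.73631, 0.95349)

Margin = 1.282 × 0.0847 = 0.108585
Interval: 0.8449 ± 0.108585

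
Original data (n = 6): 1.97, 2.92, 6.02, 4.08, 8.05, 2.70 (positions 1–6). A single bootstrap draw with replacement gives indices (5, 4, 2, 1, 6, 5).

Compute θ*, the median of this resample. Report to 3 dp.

Resample values: 8.05, 4.08, 2.92, 1.97, 2.70, 8.05.
Sorted: 1.97, 2.70, 2.92, 4.08, 8.05, 8.05
Median = average of the two middle values = 3.500

θ* = 3.500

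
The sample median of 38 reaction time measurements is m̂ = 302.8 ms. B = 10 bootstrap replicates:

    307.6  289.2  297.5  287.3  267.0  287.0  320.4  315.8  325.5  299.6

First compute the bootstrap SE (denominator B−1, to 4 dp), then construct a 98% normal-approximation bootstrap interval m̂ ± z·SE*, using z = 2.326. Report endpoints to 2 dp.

Mean of replicates = 299.6900; sum of squared deviations = 2915.1890; SE* = √(2915.1890/9) = 17.9975
Margin = 2.326 × 17.9975 = 41.862
Interval: 302.8 ± 41.862

(260.94, 344.66)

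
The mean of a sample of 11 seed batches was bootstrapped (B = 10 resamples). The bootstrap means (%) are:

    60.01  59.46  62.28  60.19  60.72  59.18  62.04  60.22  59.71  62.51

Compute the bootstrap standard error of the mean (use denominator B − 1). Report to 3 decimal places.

Bootstrap SE is the standard deviation of the 10 replicate means.
Mean of replicates: (60.01 + 59.46 + 62.28 + 60.19 + 60.72 + 59.18 + 62.04 + 60.22 + 59.71 + 62.51) / 10 = 606.3200 / 10 = 60.6320
Sum of squared deviations: (−0.6220)² + (−1.1720)² + (+1.6480)² + (−0.4420)² + (+0.0880)² + (−1.4520)² + (+1.4080)² + (−0.4120)² + (−0.9220)² + (+1.8780)² = 13.3170
Variance = 13.3170 / 9 = 1.4797
SE* = √1.4797

SE* = 1.216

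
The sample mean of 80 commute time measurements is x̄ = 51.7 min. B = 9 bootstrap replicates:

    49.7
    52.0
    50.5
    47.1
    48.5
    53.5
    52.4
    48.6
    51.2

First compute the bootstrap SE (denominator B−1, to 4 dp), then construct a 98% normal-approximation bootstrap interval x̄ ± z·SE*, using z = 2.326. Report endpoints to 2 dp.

Mean of replicates = 50.3889; sum of squared deviations = 35.0489; SE* = √(35.0489/8) = 2.0931
Margin = 2.326 × 2.0931 = 4.869
Interval: 51.7 ± 4.869

(46.83, 56.57)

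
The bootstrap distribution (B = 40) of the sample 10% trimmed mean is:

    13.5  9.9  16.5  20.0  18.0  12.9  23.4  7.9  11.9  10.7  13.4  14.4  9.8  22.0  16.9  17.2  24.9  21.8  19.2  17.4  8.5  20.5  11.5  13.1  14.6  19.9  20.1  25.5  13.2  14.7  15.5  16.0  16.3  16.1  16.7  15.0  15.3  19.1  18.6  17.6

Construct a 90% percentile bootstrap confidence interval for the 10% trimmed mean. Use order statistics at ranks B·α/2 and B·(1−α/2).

Sorted replicates: 7.9, 8.5, 9.8, 9.9, 10.7, 11.5, 11.9, 12.9, 13.1, 13.2, 13.4, 13.5, 14.4, 14.6, 14.7, 15.0, 15.3, 15.5, 16.0, 16.1, 16.3, 16.5, 16.7, 16.9, 17.2, 17.4, 17.6, 18.0, 18.6, 19.1, 19.2, 19.9, 20.0, 20.1, 20.5, 21.8, 22.0, 23.4, 24.9, 25.5
α = 0.10; lower rank = 40 × 0.050 = 2; upper rank = 40 × 0.950 = 38.
The 2nd smallest replicate is 8.5; the 38th is 23.4.

(8.5, 23.4)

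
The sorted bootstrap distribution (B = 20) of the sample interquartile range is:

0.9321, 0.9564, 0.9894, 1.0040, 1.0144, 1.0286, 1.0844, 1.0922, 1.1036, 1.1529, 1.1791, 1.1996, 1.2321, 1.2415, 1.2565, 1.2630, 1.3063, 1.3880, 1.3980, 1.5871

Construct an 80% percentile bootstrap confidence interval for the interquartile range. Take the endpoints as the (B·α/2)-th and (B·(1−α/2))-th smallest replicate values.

(0.9564, 1.3880)

α = 0.20; lower rank = 20 × 0.100 = 2; upper rank = 20 × 0.900 = 18.
The 2nd smallest replicate is 0.9564; the 18th is 1.3880.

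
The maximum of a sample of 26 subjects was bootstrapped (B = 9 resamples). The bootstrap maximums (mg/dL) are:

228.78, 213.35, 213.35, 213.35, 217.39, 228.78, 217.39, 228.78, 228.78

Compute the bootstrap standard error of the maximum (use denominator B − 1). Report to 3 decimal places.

SE* = 7.447

Bootstrap SE is the standard deviation of the 9 replicate maximums.
Mean of replicates: (228.78 + 213.35 + 213.35 + 213.35 + 217.39 + 228.78 + 217.39 + 228.78 + 228.78) / 9 = 1989.9500 / 9 = 221.1056
Sum of squared deviations: (+7.6744)² + (−7.7556)² + (−7.7556)² + (−7.7556)² + (−3.7156)² + (+7.6744)² + (−3.7156)² + (+7.6744)² + (+7.6744)² = 443.6450
Variance = 443.6450 / 8 = 55.4556
SE* = √55.4556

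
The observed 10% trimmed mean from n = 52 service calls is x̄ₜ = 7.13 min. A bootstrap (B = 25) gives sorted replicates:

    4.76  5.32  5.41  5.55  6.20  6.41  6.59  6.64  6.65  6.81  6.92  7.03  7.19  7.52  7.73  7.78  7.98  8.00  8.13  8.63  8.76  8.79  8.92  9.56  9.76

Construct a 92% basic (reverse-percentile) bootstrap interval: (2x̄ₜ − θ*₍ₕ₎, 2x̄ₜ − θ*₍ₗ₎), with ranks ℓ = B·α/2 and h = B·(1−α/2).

Percentile endpoints at ranks 1 and 24: θ*₍1₎ = 4.76, θ*₍24₎ = 9.56.
Basic interval reflects these around x̄ₜ:
  lower = 2 × 7.13 − 9.56 = 4.70
  upper = 2 × 7.13 − 4.76 = 9.50

(4.70, 9.50)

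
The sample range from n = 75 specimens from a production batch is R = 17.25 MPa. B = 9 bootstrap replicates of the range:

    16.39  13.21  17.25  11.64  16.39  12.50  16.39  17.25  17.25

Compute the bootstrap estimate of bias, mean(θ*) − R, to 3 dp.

bias = −1.887

mean(θ*) = (16.39 + 13.21 + 17.25 + 11.64 + 16.39 + 12.50 + 16.39 + 17.25 + 17.25) / 9 = 15.3633
bias = 15.3633 − 17.25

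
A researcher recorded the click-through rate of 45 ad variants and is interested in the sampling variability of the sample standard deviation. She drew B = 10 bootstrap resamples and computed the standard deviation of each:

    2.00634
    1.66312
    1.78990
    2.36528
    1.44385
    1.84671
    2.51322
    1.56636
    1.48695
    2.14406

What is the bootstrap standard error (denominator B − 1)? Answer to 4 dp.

SE* = 0.3684

Bootstrap SE is the standard deviation of the 10 replicate standard deviations.
Mean of replicates: (2.00634 + 1.66312 + 1.78990 + 2.36528 + 1.44385 + 1.84671 + 2.51322 + 1.56636 + 1.48695 + 2.14406) / 10 = 18.825790 / 10 = 1.882579
Sum of squared deviations: (+0.123761)² + (−0.219459)² + (−0.092679)² + (+0.482701)² + (−0.438729)² + (−0.035869)² + (+0.630641)² + (−0.316219)² + (−0.395629)² + (+0.261481)² = 1.221436
Variance = 1.221436 / 9 = 0.135715
SE* = √0.135715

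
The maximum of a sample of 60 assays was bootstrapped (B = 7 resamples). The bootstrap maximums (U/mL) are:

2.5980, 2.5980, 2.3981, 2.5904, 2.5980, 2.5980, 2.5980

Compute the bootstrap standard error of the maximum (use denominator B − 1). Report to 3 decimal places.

Bootstrap SE is the standard deviation of the 7 replicate maximums.
Mean of replicates: (2.5980 + 2.5980 + 2.3981 + 2.5904 + 2.5980 + 2.5980 + 2.5980) / 7 = 17.97850 / 7 = 2.56836
Sum of squared deviations: (+0.02964)² + (+0.02964)² + (−0.17026)² + (+0.02204)² + (+0.02964)² + (+0.02964)² + (+0.02964)² = 0.03387
Variance = 0.03387 / 6 = 0.00564
SE* = √0.00564

SE* = 0.075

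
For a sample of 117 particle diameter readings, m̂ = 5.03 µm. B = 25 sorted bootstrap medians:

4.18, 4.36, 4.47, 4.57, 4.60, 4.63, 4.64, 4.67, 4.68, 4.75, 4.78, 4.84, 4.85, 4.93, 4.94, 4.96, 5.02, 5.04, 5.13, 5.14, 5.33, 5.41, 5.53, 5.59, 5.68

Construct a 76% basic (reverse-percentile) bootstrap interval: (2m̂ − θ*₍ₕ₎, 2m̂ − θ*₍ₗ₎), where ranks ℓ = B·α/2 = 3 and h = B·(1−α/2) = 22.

(4.65, 5.59)

Percentile endpoints at ranks 3 and 22: θ*₍3₎ = 4.47, θ*₍22₎ = 5.41.
Basic interval reflects these around m̂:
  lower = 2 × 5.03 − 5.41 = 4.65
  upper = 2 × 5.03 − 4.47 = 5.59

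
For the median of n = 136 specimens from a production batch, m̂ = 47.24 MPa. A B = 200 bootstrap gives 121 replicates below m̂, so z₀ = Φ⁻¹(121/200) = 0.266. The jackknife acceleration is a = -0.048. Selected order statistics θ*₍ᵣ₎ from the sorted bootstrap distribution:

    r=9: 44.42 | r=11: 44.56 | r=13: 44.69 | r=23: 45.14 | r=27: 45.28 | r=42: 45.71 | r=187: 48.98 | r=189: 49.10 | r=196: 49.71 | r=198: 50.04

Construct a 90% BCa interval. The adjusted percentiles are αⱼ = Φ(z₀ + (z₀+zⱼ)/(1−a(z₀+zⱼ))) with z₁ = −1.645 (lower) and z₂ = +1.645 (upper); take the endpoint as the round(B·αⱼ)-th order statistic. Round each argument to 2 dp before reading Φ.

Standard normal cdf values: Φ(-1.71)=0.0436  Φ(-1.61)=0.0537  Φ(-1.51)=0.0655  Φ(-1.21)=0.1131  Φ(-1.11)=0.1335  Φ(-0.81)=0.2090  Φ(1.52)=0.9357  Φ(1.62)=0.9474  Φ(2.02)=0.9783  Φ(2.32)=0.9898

Lower: z₀ + z₁ = 0.266 + (-1.645) = -1.379; 1 − a(z₀+z₁) = 1 − (-0.048)(-1.379) = 0.9338; argument = 0.266 + (-1.379)/0.9338 = -1.2107 → -1.21.
α₁ = Φ(-1.21) = 0.1131; rank = round(200 × 0.1131) = 23; θ*₍23₎ = 45.14.
Upper: z₀ + z₂ = 1.911; 1 − a(z₀+z₂) = 1.0917; argument = 2.0164 → 2.02; α₂ = 0.9783; rank = 196; θ*₍196₎ = 49.71.

(45.14, 49.71)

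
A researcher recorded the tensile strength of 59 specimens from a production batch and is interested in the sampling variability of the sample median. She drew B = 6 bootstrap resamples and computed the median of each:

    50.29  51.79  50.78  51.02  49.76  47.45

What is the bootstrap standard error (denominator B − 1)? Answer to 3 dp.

SE* = 1.503

Bootstrap SE is the standard deviation of the 6 replicate medians.
Mean of replicates: (50.29 + 51.79 + 50.78 + 51.02 + 49.76 + 47.45) / 6 = 301.0900 / 6 = 50.1817
Sum of squared deviations: (+0.1083)² + (+1.6083)² + (+0.5983)² + (+0.8383)² + (−0.4217)² + (−2.7317)² = 11.2991
Variance = 11.2991 / 5 = 2.2598
SE* = √2.2598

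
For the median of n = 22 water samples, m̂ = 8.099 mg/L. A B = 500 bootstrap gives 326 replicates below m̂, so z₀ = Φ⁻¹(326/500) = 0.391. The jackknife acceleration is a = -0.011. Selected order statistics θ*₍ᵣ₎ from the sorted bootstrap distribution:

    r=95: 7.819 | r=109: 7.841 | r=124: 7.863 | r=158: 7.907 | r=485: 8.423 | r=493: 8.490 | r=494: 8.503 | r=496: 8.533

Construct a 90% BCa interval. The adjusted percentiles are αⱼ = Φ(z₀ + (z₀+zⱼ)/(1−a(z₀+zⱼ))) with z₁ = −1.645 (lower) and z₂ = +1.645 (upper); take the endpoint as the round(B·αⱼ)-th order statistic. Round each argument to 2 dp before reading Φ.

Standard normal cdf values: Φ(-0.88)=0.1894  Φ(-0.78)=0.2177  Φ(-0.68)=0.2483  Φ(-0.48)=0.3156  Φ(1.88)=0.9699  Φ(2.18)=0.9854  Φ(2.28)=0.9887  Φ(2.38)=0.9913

Lower: z₀ + z₁ = 0.391 + (-1.645) = -1.254; 1 − a(z₀+z₁) = 1 − (-0.011)(-1.254) = 0.9862; argument = 0.391 + (-1.254)/0.9862 = -0.8805 → -0.88.
α₁ = Φ(-0.88) = 0.1894; rank = round(500 × 0.1894) = 95; θ*₍95₎ = 7.819.
Upper: z₀ + z₂ = 2.036; 1 − a(z₀+z₂) = 1.0224; argument = 2.3824 → 2.38; α₂ = 0.9913; rank = 496; θ*₍496₎ = 8.533.

(7.819, 8.533)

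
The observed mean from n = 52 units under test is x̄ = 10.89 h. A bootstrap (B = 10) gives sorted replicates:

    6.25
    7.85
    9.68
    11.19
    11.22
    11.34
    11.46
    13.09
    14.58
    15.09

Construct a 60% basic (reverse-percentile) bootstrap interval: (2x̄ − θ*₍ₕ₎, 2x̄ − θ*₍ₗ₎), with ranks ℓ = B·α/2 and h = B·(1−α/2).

Percentile endpoints at ranks 2 and 8: θ*₍2₎ = 7.85, θ*₍8₎ = 13.09.
Basic interval reflects these around x̄:
  lower = 2 × 10.89 − 13.09 = 8.69
  upper = 2 × 10.89 − 7.85 = 13.93

(8.69, 13.93)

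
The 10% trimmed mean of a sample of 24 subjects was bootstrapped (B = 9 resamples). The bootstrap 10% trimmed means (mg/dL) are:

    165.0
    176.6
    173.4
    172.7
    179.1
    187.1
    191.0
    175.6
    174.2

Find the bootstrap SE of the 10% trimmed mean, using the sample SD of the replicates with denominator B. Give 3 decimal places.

SE* = 7.360

Bootstrap SE is the standard deviation of the 9 replicate 10% trimmed means.
Mean of replicates: (165.0 + 176.6 + 173.4 + 172.7 + 179.1 + 187.1 + 191.0 + 175.6 + 174.2) / 9 = 1594.7000 / 9 = 177.1889
Sum of squared deviations: (−12.1889)² + (−0.5889)² + (−3.7889)² + (−4.4889)² + (+1.9111)² + (+9.9111)² + (+13.8111)² + (−1.5889)² + (−2.9889)² = 487.5089
Variance = 487.5089 / 9 = 54.1677
SE* = √54.1677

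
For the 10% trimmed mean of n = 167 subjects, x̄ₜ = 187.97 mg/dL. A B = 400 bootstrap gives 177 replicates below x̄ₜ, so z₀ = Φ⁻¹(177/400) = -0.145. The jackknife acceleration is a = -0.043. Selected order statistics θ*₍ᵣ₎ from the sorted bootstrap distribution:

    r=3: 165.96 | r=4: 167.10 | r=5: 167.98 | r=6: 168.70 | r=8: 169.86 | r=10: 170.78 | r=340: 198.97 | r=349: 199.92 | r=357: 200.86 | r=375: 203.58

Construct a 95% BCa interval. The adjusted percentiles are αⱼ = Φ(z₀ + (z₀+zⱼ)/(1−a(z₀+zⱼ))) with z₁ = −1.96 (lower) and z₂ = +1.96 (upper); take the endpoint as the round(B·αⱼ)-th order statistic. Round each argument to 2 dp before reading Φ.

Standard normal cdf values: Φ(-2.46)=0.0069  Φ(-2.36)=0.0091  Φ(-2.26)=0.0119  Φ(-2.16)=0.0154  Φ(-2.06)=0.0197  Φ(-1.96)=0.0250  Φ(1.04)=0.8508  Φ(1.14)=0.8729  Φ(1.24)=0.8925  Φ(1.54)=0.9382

(165.96, 203.58)

Lower: z₀ + z₁ = -0.145 + (-1.960) = -2.105; 1 − a(z₀+z₁) = 1 − (-0.043)(-2.105) = 0.9095; argument = -0.145 + (-2.105)/0.9095 = -2.4595 → -2.46.
α₁ = Φ(-2.46) = 0.0069; rank = round(400 × 0.0069) = 3; θ*₍3₎ = 165.96.
Upper: z₀ + z₂ = 1.815; 1 − a(z₀+z₂) = 1.0780; argument = 1.5386 → 1.54; α₂ = 0.9382; rank = 375; θ*₍375₎ = 203.58.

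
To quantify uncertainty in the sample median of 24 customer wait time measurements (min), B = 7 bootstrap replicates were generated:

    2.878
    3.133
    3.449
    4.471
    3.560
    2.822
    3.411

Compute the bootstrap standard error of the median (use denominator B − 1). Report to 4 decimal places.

Bootstrap SE is the standard deviation of the 7 replicate medians.
Mean of replicates: (2.878 + 3.133 + 3.449 + 4.471 + 3.560 + 2.822 + 3.411) / 7 = 23.72400 / 7 = 3.38914
Sum of squared deviations: (−0.51114)² + (−0.25614)² + (+0.05986)² + (+1.08186)² + (+0.17086)² + (−0.56714)² + (+0.02186)² = 1.85219
Variance = 1.85219 / 6 = 0.30870
SE* = √0.30870

SE* = 0.5556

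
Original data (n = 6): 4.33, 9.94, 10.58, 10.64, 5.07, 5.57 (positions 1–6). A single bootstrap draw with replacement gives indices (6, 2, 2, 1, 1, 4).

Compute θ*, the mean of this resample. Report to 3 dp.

Resample values: 5.57, 9.94, 9.94, 4.33, 4.33, 10.64.
Mean = (5.57 + 9.94 + 9.94 + 4.33 + 4.33 + 10.64) / 6 = 44.750 / 6 = 7.458

θ* = 7.458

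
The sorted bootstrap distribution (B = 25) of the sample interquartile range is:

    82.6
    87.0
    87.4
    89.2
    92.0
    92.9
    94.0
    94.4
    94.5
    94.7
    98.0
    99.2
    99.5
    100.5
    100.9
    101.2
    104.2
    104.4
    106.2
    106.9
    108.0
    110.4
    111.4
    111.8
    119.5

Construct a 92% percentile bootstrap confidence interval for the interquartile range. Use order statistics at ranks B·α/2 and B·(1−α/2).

(82.6, 111.8)

α = 0.08; lower rank = 25 × 0.040 = 1; upper rank = 25 × 0.960 = 24.
The 1st smallest replicate is 82.6; the 24th is 111.8.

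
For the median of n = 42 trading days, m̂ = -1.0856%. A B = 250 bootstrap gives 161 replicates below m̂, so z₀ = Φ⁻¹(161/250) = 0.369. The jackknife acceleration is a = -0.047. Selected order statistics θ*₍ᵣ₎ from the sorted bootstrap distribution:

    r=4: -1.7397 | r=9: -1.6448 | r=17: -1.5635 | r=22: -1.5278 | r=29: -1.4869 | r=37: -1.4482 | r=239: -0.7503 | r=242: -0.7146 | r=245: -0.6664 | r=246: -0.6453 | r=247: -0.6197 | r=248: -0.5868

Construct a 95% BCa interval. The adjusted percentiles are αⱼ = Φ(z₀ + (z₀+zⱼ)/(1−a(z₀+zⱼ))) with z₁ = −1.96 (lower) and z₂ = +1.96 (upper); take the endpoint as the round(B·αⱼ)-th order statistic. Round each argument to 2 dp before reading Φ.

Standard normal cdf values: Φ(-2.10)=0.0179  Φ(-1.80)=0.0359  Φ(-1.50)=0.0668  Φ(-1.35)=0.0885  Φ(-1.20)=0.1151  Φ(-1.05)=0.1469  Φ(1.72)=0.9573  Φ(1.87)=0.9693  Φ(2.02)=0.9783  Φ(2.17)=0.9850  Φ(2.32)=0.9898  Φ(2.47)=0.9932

Lower: z₀ + z₁ = 0.369 + (-1.960) = -1.591; 1 − a(z₀+z₁) = 1 − (-0.047)(-1.591) = 0.9252; argument = 0.369 + (-1.591)/0.9252 = -1.3506 → -1.35.
α₁ = Φ(-1.35) = 0.0885; rank = round(250 × 0.0885) = 22; θ*₍22₎ = -1.5278.
Upper: z₀ + z₂ = 2.329; 1 − a(z₀+z₂) = 1.1095; argument = 2.4682 → 2.47; α₂ = 0.9932; rank = 248; θ*₍248₎ = -0.5868.

(-1.5278, -0.5868)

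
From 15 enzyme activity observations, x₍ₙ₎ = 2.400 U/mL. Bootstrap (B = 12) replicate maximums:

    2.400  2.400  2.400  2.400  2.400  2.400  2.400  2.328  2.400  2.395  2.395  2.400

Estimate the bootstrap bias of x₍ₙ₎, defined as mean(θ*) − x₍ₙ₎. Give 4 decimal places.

mean(θ*) = (2.400 + 2.400 + 2.400 + 2.400 + 2.400 + 2.400 + 2.400 + 2.328 + 2.400 + 2.395 + 2.395 + 2.400) / 12 = 2.39317
bias = 2.39317 − 2.400

bias = −0.0068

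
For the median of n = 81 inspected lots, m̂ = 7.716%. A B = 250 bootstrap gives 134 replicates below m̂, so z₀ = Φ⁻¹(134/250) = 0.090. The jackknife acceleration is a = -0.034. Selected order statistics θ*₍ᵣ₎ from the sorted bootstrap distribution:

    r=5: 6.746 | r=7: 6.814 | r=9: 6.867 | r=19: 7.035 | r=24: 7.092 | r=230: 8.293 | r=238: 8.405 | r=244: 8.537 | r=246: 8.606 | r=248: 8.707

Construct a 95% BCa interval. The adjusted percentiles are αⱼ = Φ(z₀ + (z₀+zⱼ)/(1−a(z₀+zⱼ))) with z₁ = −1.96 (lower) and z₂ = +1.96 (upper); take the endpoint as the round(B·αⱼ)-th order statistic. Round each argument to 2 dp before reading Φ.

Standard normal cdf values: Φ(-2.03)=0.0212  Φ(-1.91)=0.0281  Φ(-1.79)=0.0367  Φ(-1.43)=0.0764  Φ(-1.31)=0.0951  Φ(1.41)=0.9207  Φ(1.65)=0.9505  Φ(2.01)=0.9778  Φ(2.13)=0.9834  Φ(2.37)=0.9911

(6.814, 8.537)

Lower: z₀ + z₁ = 0.090 + (-1.960) = -1.870; 1 − a(z₀+z₁) = 1 − (-0.034)(-1.870) = 0.9364; argument = 0.090 + (-1.870)/0.9364 = -1.9070 → -1.91.
α₁ = Φ(-1.91) = 0.0281; rank = round(250 × 0.0281) = 7; θ*₍7₎ = 6.814.
Upper: z₀ + z₂ = 2.050; 1 − a(z₀+z₂) = 1.0697; argument = 2.0064 → 2.01; α₂ = 0.9778; rank = 244; θ*₍244₎ = 8.537.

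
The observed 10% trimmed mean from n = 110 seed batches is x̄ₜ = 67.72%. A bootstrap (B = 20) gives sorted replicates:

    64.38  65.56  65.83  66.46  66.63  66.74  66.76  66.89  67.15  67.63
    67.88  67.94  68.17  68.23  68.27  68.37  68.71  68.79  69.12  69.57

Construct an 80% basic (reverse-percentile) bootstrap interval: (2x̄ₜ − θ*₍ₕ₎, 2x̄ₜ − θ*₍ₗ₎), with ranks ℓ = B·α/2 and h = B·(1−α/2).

Percentile endpoints at ranks 2 and 18: θ*₍2₎ = 65.56, θ*₍18₎ = 68.79.
Basic interval reflects these around x̄ₜ:
  lower = 2 × 67.72 − 68.79 = 66.65
  upper = 2 × 67.72 − 65.56 = 69.88

(66.65, 69.88)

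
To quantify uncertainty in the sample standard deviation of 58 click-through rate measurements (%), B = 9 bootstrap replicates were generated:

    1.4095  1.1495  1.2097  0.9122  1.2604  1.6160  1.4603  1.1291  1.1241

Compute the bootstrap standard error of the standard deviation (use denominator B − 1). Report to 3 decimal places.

SE* = 0.212

Bootstrap SE is the standard deviation of the 9 replicate standard deviations.
Mean of replicates: (1.4095 + 1.1495 + 1.2097 + 0.9122 + 1.2604 + 1.6160 + 1.4603 + 1.1291 + 1.1241) / 9 = 11.27080 / 9 = 1.25231
Sum of squared deviations: (+0.15719)² + (−0.10281)² + (−0.04261)² + (−0.34011)² + (+0.00809)² + (+0.36369)² + (+0.20799)² + (−0.12321)² + (−0.12821)² = 0.35998
Variance = 0.35998 / 8 = 0.04500
SE* = √0.04500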